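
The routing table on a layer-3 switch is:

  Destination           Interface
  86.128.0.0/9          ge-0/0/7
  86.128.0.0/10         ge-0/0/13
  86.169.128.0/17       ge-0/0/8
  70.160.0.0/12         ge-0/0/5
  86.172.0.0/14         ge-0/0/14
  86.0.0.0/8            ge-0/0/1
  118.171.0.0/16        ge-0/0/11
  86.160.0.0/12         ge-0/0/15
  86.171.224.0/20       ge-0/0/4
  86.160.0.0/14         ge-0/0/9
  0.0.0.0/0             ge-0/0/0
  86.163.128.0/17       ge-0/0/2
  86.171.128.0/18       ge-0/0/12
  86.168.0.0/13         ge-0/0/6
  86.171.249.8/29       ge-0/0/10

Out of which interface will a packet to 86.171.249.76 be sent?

Routes whose prefix contains 86.171.249.76:
  0.0.0.0/0 (default, matches everything) -> ge-0/0/0
  86.0.0.0/8 (86.0.0.0 - 86.255.255.255) -> ge-0/0/1
  86.128.0.0/9 (86.128.0.0 - 86.255.255.255) -> ge-0/0/7
  86.128.0.0/10 (86.128.0.0 - 86.191.255.255) -> ge-0/0/13
  86.160.0.0/12 (86.160.0.0 - 86.175.255.255) -> ge-0/0/15
  86.168.0.0/13 (86.168.0.0 - 86.175.255.255) -> ge-0/0/6
More-specific entries that do NOT match:
  86.171.249.8/29 (86.171.249.8 - 86.171.249.15) does not contain 86.171.249.76
  86.171.224.0/20 (86.171.224.0 - 86.171.239.255) does not contain 86.171.249.76
  86.171.128.0/18 (86.171.128.0 - 86.171.191.255) does not contain 86.171.249.76
  86.169.128.0/17 (86.169.128.0 - 86.169.255.255) does not contain 86.171.249.76
  86.163.128.0/17 (86.163.128.0 - 86.163.255.255) does not contain 86.171.249.76
  118.171.0.0/16 (118.171.0.0 - 118.171.255.255) does not contain 86.171.249.76
  86.172.0.0/14 (86.172.0.0 - 86.175.255.255) does not contain 86.171.249.76
  86.160.0.0/14 (86.160.0.0 - 86.163.255.255) does not contain 86.171.249.76
Longest matching prefix is /13 -> interface ge-0/0/6.

ge-0/0/6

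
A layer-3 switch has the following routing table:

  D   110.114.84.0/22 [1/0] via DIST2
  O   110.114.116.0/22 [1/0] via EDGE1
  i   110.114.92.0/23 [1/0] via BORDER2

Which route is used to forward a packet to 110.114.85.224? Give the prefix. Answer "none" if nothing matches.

110.114.84.0/22

Entries matching 110.114.85.224:
  110.114.84.0/22 (110.114.84.0 - 110.114.87.255)
Most specific is 110.114.84.0/22.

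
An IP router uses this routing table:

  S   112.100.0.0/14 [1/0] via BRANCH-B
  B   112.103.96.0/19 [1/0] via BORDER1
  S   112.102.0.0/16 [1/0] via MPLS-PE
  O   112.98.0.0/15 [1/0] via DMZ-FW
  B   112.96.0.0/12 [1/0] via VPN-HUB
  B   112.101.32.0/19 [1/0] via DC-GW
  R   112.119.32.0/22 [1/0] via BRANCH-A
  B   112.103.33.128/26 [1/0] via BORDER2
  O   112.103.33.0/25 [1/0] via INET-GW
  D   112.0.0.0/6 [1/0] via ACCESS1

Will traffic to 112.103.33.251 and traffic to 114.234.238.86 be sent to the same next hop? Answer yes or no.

no

112.103.33.251: longest match 112.100.0.0/14 -> BRANCH-B
114.234.238.86: longest match 112.0.0.0/6 -> ACCESS1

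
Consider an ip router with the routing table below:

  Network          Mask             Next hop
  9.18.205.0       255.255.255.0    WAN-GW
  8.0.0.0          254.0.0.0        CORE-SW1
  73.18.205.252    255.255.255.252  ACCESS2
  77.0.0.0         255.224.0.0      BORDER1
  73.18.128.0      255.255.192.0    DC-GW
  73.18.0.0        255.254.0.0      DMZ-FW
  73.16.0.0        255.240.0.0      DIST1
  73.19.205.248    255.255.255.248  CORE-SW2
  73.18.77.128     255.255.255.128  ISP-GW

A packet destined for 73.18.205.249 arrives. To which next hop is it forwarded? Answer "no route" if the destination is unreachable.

DMZ-FW

Routes whose prefix contains 73.18.205.249:
  73.16.0.0/12 (73.16.0.0 - 73.31.255.255) -> DIST1
  73.18.0.0/15 (73.18.0.0 - 73.19.255.255) -> DMZ-FW
More-specific entries that do NOT match:
  73.18.205.252/30 (73.18.205.252 - 73.18.205.255) does not contain 73.18.205.249
  73.19.205.248/29 (73.19.205.248 - 73.19.205.255) does not contain 73.18.205.249
  73.18.77.128/25 (73.18.77.128 - 73.18.77.255) does not contain 73.18.205.249
  9.18.205.0/24 (9.18.205.0 - 9.18.205.255) does not contain 73.18.205.249
  73.18.128.0/18 (73.18.128.0 - 73.18.191.255) does not contain 73.18.205.249
Longest matching prefix is /15 -> next hop DMZ-FW.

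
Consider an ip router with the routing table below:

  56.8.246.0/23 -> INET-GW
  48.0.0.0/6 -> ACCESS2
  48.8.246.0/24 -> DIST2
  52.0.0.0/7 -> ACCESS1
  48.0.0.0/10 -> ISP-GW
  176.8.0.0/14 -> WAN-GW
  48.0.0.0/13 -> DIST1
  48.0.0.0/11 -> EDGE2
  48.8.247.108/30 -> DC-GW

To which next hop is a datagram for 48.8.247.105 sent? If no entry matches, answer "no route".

Routes whose prefix contains 48.8.247.105:
  48.0.0.0/6 (48.0.0.0 - 51.255.255.255) -> ACCESS2
  48.0.0.0/10 (48.0.0.0 - 48.63.255.255) -> ISP-GW
  48.0.0.0/11 (48.0.0.0 - 48.31.255.255) -> EDGE2
More-specific entries that do NOT match:
  48.8.247.108/30 (48.8.247.108 - 48.8.247.111) does not contain 48.8.247.105
  48.8.246.0/24 (48.8.246.0 - 48.8.246.255) does not contain 48.8.247.105
  56.8.246.0/23 (56.8.246.0 - 56.8.247.255) does not contain 48.8.247.105
  176.8.0.0/14 (176.8.0.0 - 176.11.255.255) does not contain 48.8.247.105
  48.0.0.0/13 (48.0.0.0 - 48.7.255.255) does not contain 48.8.247.105
Longest matching prefix is /11 -> next hop EDGE2.

EDGE2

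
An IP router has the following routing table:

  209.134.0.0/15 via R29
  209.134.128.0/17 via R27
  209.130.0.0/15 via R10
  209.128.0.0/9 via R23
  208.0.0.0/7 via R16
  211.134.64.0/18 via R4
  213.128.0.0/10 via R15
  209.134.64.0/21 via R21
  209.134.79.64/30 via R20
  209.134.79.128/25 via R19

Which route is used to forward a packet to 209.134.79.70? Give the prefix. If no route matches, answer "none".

Entries matching 209.134.79.70:
  208.0.0.0/7 (208.0.0.0 - 209.255.255.255)
  209.128.0.0/9 (209.128.0.0 - 209.255.255.255)
  209.134.0.0/15 (209.134.0.0 - 209.135.255.255)
Most specific is 209.134.0.0/15.

209.134.0.0/15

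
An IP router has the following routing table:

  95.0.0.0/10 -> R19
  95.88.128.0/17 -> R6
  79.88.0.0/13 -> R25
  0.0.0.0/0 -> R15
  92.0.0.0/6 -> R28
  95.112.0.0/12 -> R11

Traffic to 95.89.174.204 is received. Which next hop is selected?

Routes whose prefix contains 95.89.174.204:
  0.0.0.0/0 (default, matches everything) -> R15
  92.0.0.0/6 (92.0.0.0 - 95.255.255.255) -> R28
More-specific entries that do NOT match:
  95.88.128.0/17 (95.88.128.0 - 95.88.255.255) does not contain 95.89.174.204
  79.88.0.0/13 (79.88.0.0 - 79.95.255.255) does not contain 95.89.174.204
  95.112.0.0/12 (95.112.0.0 - 95.127.255.255) does not contain 95.89.174.204
  95.0.0.0/10 (95.0.0.0 - 95.63.255.255) does not contain 95.89.174.204
Longest matching prefix is /6 -> next hop R28.

R28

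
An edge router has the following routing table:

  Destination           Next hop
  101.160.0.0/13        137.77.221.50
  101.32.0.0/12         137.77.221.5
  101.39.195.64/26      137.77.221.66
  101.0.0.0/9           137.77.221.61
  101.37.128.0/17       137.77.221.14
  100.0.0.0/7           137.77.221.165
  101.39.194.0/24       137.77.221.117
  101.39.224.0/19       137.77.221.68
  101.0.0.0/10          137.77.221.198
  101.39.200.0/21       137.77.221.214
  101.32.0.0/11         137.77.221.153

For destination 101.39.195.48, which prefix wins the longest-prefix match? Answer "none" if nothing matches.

Entries matching 101.39.195.48:
  100.0.0.0/7 (100.0.0.0 - 101.255.255.255)
  101.0.0.0/9 (101.0.0.0 - 101.127.255.255)
  101.0.0.0/10 (101.0.0.0 - 101.63.255.255)
  101.32.0.0/11 (101.32.0.0 - 101.63.255.255)
  101.32.0.0/12 (101.32.0.0 - 101.47.255.255)
Most specific is 101.32.0.0/12.

101.32.0.0/12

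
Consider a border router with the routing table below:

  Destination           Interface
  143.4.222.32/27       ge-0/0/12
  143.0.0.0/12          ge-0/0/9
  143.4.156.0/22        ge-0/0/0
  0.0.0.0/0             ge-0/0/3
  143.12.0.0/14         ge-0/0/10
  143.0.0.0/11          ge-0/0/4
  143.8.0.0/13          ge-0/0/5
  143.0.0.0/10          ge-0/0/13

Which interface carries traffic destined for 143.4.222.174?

Routes whose prefix contains 143.4.222.174:
  0.0.0.0/0 (default, matches everything) -> ge-0/0/3
  143.0.0.0/10 (143.0.0.0 - 143.63.255.255) -> ge-0/0/13
  143.0.0.0/11 (143.0.0.0 - 143.31.255.255) -> ge-0/0/4
  143.0.0.0/12 (143.0.0.0 - 143.15.255.255) -> ge-0/0/9
More-specific entries that do NOT match:
  143.4.222.32/27 (143.4.222.32 - 143.4.222.63) does not contain 143.4.222.174
  143.4.156.0/22 (143.4.156.0 - 143.4.159.255) does not contain 143.4.222.174
  143.12.0.0/14 (143.12.0.0 - 143.15.255.255) does not contain 143.4.222.174
  143.8.0.0/13 (143.8.0.0 - 143.15.255.255) does not contain 143.4.222.174
Longest matching prefix is /12 -> interface ge-0/0/9.

ge-0/0/9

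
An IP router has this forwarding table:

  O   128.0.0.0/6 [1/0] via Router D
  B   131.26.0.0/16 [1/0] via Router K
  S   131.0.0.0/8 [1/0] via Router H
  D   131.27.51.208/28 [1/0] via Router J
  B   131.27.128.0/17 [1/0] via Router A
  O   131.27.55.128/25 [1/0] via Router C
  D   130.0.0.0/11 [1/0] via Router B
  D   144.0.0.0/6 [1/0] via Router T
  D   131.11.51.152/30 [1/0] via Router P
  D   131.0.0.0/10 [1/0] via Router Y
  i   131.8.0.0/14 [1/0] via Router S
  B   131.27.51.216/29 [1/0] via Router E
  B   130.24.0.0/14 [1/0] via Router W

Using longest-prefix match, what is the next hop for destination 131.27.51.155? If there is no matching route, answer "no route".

Routes whose prefix contains 131.27.51.155:
  128.0.0.0/6 (128.0.0.0 - 131.255.255.255) -> Router D
  131.0.0.0/8 (131.0.0.0 - 131.255.255.255) -> Router H
  131.0.0.0/10 (131.0.0.0 - 131.63.255.255) -> Router Y
More-specific entries that do NOT match:
  131.11.51.152/30 (131.11.51.152 - 131.11.51.155) does not contain 131.27.51.155
  131.27.51.216/29 (131.27.51.216 - 131.27.51.223) does not contain 131.27.51.155
  131.27.51.208/28 (131.27.51.208 - 131.27.51.223) does not contain 131.27.51.155
  131.27.55.128/25 (131.27.55.128 - 131.27.55.255) does not contain 131.27.51.155
  131.27.128.0/17 (131.27.128.0 - 131.27.255.255) does not contain 131.27.51.155
  131.26.0.0/16 (131.26.0.0 - 131.26.255.255) does not contain 131.27.51.155
  131.8.0.0/14 (131.8.0.0 - 131.11.255.255) does not contain 131.27.51.155
  130.24.0.0/14 (130.24.0.0 - 130.27.255.255) does not contain 131.27.51.155
  130.0.0.0/11 (130.0.0.0 - 130.31.255.255) does not contain 131.27.51.155
Longest matching prefix is /10 -> next hop Router Y.

Router Y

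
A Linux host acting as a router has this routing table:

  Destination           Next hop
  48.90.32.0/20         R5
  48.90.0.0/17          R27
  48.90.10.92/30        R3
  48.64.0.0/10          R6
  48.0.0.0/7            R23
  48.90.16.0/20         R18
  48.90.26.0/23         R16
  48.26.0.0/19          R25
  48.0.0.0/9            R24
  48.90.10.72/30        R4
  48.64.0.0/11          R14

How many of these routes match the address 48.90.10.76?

5

Prefixes containing 48.90.10.76:
  48.0.0.0/7 (48.0.0.0 - 49.255.255.255)
  48.0.0.0/9 (48.0.0.0 - 48.127.255.255)
  48.64.0.0/10 (48.64.0.0 - 48.127.255.255)
  48.64.0.0/11 (48.64.0.0 - 48.95.255.255)
  48.90.0.0/17 (48.90.0.0 - 48.90.127.255)
Total matching entries: 5.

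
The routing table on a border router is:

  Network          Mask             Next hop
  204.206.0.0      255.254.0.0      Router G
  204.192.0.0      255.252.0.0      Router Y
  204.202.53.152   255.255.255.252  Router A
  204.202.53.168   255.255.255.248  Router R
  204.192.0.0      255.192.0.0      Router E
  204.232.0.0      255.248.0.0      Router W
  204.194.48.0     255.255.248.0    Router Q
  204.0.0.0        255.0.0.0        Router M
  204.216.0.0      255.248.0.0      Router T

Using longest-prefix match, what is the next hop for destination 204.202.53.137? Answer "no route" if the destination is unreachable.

Routes whose prefix contains 204.202.53.137:
  204.0.0.0/8 (204.0.0.0 - 204.255.255.255) -> Router M
  204.192.0.0/10 (204.192.0.0 - 204.255.255.255) -> Router E
More-specific entries that do NOT match:
  204.202.53.152/30 (204.202.53.152 - 204.202.53.155) does not contain 204.202.53.137
  204.202.53.168/29 (204.202.53.168 - 204.202.53.175) does not contain 204.202.53.137
  204.194.48.0/21 (204.194.48.0 - 204.194.55.255) does not contain 204.202.53.137
  204.206.0.0/15 (204.206.0.0 - 204.207.255.255) does not contain 204.202.53.137
  204.192.0.0/14 (204.192.0.0 - 204.195.255.255) does not contain 204.202.53.137
  204.232.0.0/13 (204.232.0.0 - 204.239.255.255) does not contain 204.202.53.137
  204.216.0.0/13 (204.216.0.0 - 204.223.255.255) does not contain 204.202.53.137
Longest matching prefix is /10 -> next hop Router E.

Router E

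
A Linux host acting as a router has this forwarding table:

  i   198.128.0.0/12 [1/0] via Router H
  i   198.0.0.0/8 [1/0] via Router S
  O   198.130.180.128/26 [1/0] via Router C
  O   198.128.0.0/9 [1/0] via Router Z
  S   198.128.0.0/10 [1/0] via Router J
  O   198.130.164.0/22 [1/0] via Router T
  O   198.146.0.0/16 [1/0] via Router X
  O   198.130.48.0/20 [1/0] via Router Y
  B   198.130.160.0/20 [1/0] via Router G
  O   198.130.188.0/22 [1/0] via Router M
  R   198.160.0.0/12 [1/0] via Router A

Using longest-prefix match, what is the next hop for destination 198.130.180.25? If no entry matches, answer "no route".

Routes whose prefix contains 198.130.180.25:
  198.0.0.0/8 (198.0.0.0 - 198.255.255.255) -> Router S
  198.128.0.0/9 (198.128.0.0 - 198.255.255.255) -> Router Z
  198.128.0.0/10 (198.128.0.0 - 198.191.255.255) -> Router J
  198.128.0.0/12 (198.128.0.0 - 198.143.255.255) -> Router H
More-specific entries that do NOT match:
  198.130.180.128/26 (198.130.180.128 - 198.130.180.191) does not contain 198.130.180.25
  198.130.164.0/22 (198.130.164.0 - 198.130.167.255) does not contain 198.130.180.25
  198.130.188.0/22 (198.130.188.0 - 198.130.191.255) does not contain 198.130.180.25
  198.130.48.0/20 (198.130.48.0 - 198.130.63.255) does not contain 198.130.180.25
  198.130.160.0/20 (198.130.160.0 - 198.130.175.255) does not contain 198.130.180.25
  198.146.0.0/16 (198.146.0.0 - 198.146.255.255) does not contain 198.130.180.25
Longest matching prefix is /12 -> next hop Router H.

Router H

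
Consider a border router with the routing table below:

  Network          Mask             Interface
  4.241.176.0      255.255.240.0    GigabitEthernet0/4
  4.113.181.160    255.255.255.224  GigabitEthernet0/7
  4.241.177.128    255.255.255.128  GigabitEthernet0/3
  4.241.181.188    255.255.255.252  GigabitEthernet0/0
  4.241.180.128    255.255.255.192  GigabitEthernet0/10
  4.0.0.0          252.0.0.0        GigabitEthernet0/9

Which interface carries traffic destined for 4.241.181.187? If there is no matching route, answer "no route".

GigabitEthernet0/4

Routes whose prefix contains 4.241.181.187:
  4.0.0.0/6 (4.0.0.0 - 7.255.255.255) -> GigabitEthernet0/9
  4.241.176.0/20 (4.241.176.0 - 4.241.191.255) -> GigabitEthernet0/4
More-specific entries that do NOT match:
  4.241.181.188/30 (4.241.181.188 - 4.241.181.191) does not contain 4.241.181.187
  4.113.181.160/27 (4.113.181.160 - 4.113.181.191) does not contain 4.241.181.187
  4.241.180.128/26 (4.241.180.128 - 4.241.180.191) does not contain 4.241.181.187
  4.241.177.128/25 (4.241.177.128 - 4.241.177.255) does not contain 4.241.181.187
Longest matching prefix is /20 -> interface GigabitEthernet0/4.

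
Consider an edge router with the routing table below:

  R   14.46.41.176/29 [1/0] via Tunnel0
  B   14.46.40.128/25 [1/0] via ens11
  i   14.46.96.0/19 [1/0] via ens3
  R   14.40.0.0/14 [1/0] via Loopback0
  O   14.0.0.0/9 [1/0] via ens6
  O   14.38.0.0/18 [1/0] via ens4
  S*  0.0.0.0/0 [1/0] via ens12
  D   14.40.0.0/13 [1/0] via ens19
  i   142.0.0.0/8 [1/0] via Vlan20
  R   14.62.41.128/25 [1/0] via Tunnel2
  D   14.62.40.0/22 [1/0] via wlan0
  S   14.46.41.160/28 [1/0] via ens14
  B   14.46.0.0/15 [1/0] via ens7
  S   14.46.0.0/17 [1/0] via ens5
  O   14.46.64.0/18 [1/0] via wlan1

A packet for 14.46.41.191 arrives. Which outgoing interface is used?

Routes whose prefix contains 14.46.41.191:
  0.0.0.0/0 (default, matches everything) -> ens12
  14.0.0.0/9 (14.0.0.0 - 14.127.255.255) -> ens6
  14.40.0.0/13 (14.40.0.0 - 14.47.255.255) -> ens19
  14.46.0.0/15 (14.46.0.0 - 14.47.255.255) -> ens7
  14.46.0.0/17 (14.46.0.0 - 14.46.127.255) -> ens5
More-specific entries that do NOT match:
  14.46.41.176/29 (14.46.41.176 - 14.46.41.183) does not contain 14.46.41.191
  14.46.41.160/28 (14.46.41.160 - 14.46.41.175) does not contain 14.46.41.191
  14.46.40.128/25 (14.46.40.128 - 14.46.40.255) does not contain 14.46.41.191
  14.62.41.128/25 (14.62.41.128 - 14.62.41.255) does not contain 14.46.41.191
  14.62.40.0/22 (14.62.40.0 - 14.62.43.255) does not contain 14.46.41.191
  14.46.96.0/19 (14.46.96.0 - 14.46.127.255) does not contain 14.46.41.191
  14.38.0.0/18 (14.38.0.0 - 14.38.63.255) does not contain 14.46.41.191
  14.46.64.0/18 (14.46.64.0 - 14.46.127.255) does not contain 14.46.41.191
Longest matching prefix is /17 -> interface ens5.

ens5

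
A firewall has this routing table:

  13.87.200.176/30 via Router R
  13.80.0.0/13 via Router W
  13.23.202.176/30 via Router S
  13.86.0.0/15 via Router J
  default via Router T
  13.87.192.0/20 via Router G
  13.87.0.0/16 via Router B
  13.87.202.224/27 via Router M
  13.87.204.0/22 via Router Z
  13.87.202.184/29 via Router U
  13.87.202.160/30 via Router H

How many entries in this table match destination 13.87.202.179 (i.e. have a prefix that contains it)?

Prefixes containing 13.87.202.179:
  0.0.0.0/0 (default, matches everything)
  13.80.0.0/13 (13.80.0.0 - 13.87.255.255)
  13.86.0.0/15 (13.86.0.0 - 13.87.255.255)
  13.87.0.0/16 (13.87.0.0 - 13.87.255.255)
  13.87.192.0/20 (13.87.192.0 - 13.87.207.255)
Total matching entries: 5.

5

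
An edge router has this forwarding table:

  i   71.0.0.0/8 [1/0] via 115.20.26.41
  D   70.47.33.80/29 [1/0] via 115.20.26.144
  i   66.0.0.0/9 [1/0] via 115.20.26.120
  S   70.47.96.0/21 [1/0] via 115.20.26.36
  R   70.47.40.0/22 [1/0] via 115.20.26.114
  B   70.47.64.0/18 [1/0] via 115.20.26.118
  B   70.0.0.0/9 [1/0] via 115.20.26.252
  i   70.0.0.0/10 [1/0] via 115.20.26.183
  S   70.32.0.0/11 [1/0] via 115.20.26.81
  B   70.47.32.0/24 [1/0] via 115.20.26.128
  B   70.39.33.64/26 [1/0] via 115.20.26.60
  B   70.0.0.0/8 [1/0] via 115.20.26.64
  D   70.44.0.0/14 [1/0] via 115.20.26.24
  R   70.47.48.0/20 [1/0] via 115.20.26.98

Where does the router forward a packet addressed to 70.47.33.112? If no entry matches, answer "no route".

115.20.26.24

Routes whose prefix contains 70.47.33.112:
  70.0.0.0/8 (70.0.0.0 - 70.255.255.255) -> 115.20.26.64
  70.0.0.0/9 (70.0.0.0 - 70.127.255.255) -> 115.20.26.252
  70.0.0.0/10 (70.0.0.0 - 70.63.255.255) -> 115.20.26.183
  70.32.0.0/11 (70.32.0.0 - 70.63.255.255) -> 115.20.26.81
  70.44.0.0/14 (70.44.0.0 - 70.47.255.255) -> 115.20.26.24
More-specific entries that do NOT match:
  70.47.33.80/29 (70.47.33.80 - 70.47.33.87) does not contain 70.47.33.112
  70.39.33.64/26 (70.39.33.64 - 70.39.33.127) does not contain 70.47.33.112
  70.47.32.0/24 (70.47.32.0 - 70.47.32.255) does not contain 70.47.33.112
  70.47.40.0/22 (70.47.40.0 - 70.47.43.255) does not contain 70.47.33.112
  70.47.96.0/21 (70.47.96.0 - 70.47.103.255) does not contain 70.47.33.112
  70.47.48.0/20 (70.47.48.0 - 70.47.63.255) does not contain 70.47.33.112
  70.47.64.0/18 (70.47.64.0 - 70.47.127.255) does not contain 70.47.33.112
Longest matching prefix is /14 -> next hop 115.20.26.24.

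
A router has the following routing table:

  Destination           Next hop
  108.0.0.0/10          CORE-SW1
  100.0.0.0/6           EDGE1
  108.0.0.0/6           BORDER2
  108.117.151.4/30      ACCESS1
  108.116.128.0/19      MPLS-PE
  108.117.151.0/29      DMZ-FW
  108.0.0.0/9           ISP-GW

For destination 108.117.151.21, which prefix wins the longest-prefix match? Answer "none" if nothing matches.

Entries matching 108.117.151.21:
  108.0.0.0/6 (108.0.0.0 - 111.255.255.255)
  108.0.0.0/9 (108.0.0.0 - 108.127.255.255)
Most specific is 108.0.0.0/9.

108.0.0.0/9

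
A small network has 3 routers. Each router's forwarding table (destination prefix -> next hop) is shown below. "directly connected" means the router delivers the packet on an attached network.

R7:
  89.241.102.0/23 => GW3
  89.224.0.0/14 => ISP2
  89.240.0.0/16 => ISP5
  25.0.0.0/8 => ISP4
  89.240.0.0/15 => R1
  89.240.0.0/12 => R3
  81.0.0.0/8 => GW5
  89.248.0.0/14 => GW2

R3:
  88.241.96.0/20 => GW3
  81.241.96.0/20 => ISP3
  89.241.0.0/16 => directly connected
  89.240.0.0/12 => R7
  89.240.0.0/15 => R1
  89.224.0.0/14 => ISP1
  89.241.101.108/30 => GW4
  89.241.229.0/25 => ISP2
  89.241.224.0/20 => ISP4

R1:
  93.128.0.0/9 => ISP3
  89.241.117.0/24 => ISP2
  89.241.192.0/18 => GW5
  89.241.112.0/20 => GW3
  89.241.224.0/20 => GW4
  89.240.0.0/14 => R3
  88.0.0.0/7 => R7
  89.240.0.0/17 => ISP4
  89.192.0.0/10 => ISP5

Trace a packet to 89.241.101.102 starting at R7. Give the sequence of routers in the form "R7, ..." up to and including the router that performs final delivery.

At R7: longest match for 89.241.101.102 is 89.240.0.0/15 -> R1
At R1: longest match for 89.241.101.102 is 89.240.0.0/14 -> R3
At R3: longest match for 89.241.101.102 is 89.241.0.0/16 -> directly connected

R7, R1, R3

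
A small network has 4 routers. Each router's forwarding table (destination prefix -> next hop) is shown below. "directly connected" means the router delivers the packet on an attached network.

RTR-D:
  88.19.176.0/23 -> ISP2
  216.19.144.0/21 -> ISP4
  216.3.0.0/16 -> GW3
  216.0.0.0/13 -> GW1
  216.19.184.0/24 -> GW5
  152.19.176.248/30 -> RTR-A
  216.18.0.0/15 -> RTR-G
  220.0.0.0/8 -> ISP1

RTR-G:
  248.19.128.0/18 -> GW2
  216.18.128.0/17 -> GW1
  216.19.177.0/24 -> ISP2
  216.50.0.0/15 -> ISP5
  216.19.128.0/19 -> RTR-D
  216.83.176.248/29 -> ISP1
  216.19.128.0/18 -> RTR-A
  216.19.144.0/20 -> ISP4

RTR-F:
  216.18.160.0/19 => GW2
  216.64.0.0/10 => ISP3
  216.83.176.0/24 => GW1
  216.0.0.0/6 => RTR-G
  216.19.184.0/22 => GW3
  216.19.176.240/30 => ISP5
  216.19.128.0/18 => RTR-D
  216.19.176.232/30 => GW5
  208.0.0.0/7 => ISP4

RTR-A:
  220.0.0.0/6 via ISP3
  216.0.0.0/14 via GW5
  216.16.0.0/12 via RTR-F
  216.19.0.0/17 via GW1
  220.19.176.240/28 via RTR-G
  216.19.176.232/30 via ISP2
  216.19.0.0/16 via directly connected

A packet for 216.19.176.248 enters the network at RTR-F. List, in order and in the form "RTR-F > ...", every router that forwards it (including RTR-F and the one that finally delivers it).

RTR-F > RTR-D > RTR-G > RTR-A

At RTR-F: longest match for 216.19.176.248 is 216.19.128.0/18 -> RTR-D
At RTR-D: longest match for 216.19.176.248 is 216.18.0.0/15 -> RTR-G
At RTR-G: longest match for 216.19.176.248 is 216.19.128.0/18 -> RTR-A
At RTR-A: longest match for 216.19.176.248 is 216.19.0.0/16 -> directly connected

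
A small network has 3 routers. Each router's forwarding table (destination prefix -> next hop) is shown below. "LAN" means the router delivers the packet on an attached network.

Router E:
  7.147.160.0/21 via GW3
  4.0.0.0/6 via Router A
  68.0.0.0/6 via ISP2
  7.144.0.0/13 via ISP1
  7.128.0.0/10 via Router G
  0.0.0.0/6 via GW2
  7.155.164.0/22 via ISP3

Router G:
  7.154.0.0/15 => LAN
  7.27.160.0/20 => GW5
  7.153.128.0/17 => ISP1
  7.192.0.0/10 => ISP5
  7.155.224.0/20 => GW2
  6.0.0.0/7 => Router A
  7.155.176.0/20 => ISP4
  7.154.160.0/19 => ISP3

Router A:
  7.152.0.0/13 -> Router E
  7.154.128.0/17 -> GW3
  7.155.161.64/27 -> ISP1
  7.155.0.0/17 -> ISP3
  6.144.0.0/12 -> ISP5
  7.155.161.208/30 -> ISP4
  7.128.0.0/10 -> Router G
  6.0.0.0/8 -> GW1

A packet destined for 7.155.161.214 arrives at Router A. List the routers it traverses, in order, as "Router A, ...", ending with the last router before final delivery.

Router A, Router E, Router G

At Router A: longest match for 7.155.161.214 is 7.152.0.0/13 -> Router E
At Router E: longest match for 7.155.161.214 is 7.128.0.0/10 -> Router G
At Router G: longest match for 7.155.161.214 is 7.154.0.0/15 -> LAN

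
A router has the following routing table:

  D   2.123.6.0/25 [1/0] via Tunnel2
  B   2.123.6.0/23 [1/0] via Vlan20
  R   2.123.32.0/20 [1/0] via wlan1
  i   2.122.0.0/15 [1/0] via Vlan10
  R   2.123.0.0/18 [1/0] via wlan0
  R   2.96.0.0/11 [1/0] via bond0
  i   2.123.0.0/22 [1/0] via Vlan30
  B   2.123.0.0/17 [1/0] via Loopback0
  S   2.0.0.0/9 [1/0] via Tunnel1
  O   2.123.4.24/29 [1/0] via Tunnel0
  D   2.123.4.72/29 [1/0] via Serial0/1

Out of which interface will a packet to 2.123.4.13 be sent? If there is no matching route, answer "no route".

wlan0

Routes whose prefix contains 2.123.4.13:
  2.0.0.0/9 (2.0.0.0 - 2.127.255.255) -> Tunnel1
  2.96.0.0/11 (2.96.0.0 - 2.127.255.255) -> bond0
  2.122.0.0/15 (2.122.0.0 - 2.123.255.255) -> Vlan10
  2.123.0.0/17 (2.123.0.0 - 2.123.127.255) -> Loopback0
  2.123.0.0/18 (2.123.0.0 - 2.123.63.255) -> wlan0
More-specific entries that do NOT match:
  2.123.4.24/29 (2.123.4.24 - 2.123.4.31) does not contain 2.123.4.13
  2.123.4.72/29 (2.123.4.72 - 2.123.4.79) does not contain 2.123.4.13
  2.123.6.0/25 (2.123.6.0 - 2.123.6.127) does not contain 2.123.4.13
  2.123.6.0/23 (2.123.6.0 - 2.123.7.255) does not contain 2.123.4.13
  2.123.0.0/22 (2.123.0.0 - 2.123.3.255) does not contain 2.123.4.13
  2.123.32.0/20 (2.123.32.0 - 2.123.47.255) does not contain 2.123.4.13
Longest matching prefix is /18 -> interface wlan0.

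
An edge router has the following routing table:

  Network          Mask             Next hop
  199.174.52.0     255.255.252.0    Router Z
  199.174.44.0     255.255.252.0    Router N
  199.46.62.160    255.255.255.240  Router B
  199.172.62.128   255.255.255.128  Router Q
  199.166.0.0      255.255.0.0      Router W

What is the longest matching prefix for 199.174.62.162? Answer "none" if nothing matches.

none

199.174.62.162 is outside every listed prefix and there is no default route.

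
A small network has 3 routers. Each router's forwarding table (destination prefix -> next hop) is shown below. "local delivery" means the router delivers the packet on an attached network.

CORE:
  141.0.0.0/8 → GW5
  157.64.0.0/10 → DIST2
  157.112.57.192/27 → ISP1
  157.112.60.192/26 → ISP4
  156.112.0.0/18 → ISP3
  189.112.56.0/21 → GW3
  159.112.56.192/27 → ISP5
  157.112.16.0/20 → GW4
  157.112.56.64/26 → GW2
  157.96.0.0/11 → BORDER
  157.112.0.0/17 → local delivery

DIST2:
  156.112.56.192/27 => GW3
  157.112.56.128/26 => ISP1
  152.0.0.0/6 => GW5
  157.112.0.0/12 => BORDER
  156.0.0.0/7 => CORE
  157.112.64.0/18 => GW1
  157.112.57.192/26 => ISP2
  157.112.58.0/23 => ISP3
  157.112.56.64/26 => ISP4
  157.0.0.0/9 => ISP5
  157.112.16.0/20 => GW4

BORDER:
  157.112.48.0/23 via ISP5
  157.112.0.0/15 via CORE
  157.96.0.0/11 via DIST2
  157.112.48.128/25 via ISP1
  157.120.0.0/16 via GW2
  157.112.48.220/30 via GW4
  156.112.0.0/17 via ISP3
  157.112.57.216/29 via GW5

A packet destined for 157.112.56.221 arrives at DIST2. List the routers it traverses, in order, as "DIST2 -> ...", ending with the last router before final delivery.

DIST2 -> BORDER -> CORE

At DIST2: longest match for 157.112.56.221 is 157.112.0.0/12 -> BORDER
At BORDER: longest match for 157.112.56.221 is 157.112.0.0/15 -> CORE
At CORE: longest match for 157.112.56.221 is 157.112.0.0/17 -> local delivery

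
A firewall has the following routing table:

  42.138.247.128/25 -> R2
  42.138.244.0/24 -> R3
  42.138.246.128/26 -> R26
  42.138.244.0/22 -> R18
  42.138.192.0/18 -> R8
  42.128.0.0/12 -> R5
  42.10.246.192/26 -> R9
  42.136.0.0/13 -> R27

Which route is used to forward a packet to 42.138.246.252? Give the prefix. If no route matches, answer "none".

42.138.244.0/22

Entries matching 42.138.246.252:
  42.128.0.0/12 (42.128.0.0 - 42.143.255.255)
  42.136.0.0/13 (42.136.0.0 - 42.143.255.255)
  42.138.192.0/18 (42.138.192.0 - 42.138.255.255)
  42.138.244.0/22 (42.138.244.0 - 42.138.247.255)
Most specific is 42.138.244.0/22.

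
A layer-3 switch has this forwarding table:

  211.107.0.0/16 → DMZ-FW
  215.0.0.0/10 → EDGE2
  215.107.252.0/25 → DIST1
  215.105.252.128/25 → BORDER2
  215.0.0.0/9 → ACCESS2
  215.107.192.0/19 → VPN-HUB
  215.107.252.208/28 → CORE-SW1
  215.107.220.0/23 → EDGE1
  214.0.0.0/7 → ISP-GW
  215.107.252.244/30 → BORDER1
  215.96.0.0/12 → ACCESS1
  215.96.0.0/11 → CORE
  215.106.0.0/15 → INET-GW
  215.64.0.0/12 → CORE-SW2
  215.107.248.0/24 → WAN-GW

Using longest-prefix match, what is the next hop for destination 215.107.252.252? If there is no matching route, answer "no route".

Routes whose prefix contains 215.107.252.252:
  214.0.0.0/7 (214.0.0.0 - 215.255.255.255) -> ISP-GW
  215.0.0.0/9 (215.0.0.0 - 215.127.255.255) -> ACCESS2
  215.96.0.0/11 (215.96.0.0 - 215.127.255.255) -> CORE
  215.96.0.0/12 (215.96.0.0 - 215.111.255.255) -> ACCESS1
  215.106.0.0/15 (215.106.0.0 - 215.107.255.255) -> INET-GW
More-specific entries that do NOT match:
  215.107.252.244/30 (215.107.252.244 - 215.107.252.247) does not contain 215.107.252.252
  215.107.252.208/28 (215.107.252.208 - 215.107.252.223) does not contain 215.107.252.252
  215.107.252.0/25 (215.107.252.0 - 215.107.252.127) does not contain 215.107.252.252
  215.105.252.128/25 (215.105.252.128 - 215.105.252.255) does not contain 215.107.252.252
  215.107.248.0/24 (215.107.248.0 - 215.107.248.255) does not contain 215.107.252.252
  215.107.220.0/23 (215.107.220.0 - 215.107.221.255) does not contain 215.107.252.252
  215.107.192.0/19 (215.107.192.0 - 215.107.223.255) does not contain 215.107.252.252
  211.107.0.0/16 (211.107.0.0 - 211.107.255.255) does not contain 215.107.252.252
Longest matching prefix is /15 -> next hop INET-GW.

INET-GW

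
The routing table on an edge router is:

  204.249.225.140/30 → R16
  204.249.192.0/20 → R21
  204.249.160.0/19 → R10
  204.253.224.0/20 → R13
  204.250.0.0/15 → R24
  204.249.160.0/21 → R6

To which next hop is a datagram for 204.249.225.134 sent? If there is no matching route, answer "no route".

no route

No entry's prefix contains 204.249.225.134; there is no default route.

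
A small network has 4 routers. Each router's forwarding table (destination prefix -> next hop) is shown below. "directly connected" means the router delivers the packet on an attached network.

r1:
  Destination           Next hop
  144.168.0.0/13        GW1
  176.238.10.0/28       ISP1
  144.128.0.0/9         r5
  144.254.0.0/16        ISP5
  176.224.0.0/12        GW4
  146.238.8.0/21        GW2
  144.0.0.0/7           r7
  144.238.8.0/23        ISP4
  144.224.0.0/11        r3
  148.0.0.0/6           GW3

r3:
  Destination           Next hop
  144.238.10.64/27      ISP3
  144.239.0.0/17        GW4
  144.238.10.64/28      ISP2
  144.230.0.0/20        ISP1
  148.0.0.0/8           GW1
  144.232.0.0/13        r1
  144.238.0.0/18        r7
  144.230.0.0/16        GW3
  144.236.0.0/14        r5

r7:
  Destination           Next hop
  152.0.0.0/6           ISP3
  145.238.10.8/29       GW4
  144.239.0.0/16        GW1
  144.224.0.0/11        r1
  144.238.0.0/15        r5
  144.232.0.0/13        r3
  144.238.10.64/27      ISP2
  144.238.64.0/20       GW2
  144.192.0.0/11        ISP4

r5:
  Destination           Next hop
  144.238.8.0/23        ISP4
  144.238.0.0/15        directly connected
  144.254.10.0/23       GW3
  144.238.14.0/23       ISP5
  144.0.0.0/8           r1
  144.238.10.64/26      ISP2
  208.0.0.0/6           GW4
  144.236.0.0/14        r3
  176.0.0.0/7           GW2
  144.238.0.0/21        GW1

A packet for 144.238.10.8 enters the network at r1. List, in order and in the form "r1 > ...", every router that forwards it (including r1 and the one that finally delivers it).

r1 > r3 > r7 > r5

At r1: longest match for 144.238.10.8 is 144.224.0.0/11 -> r3
At r3: longest match for 144.238.10.8 is 144.238.0.0/18 -> r7
At r7: longest match for 144.238.10.8 is 144.238.0.0/15 -> r5
At r5: longest match for 144.238.10.8 is 144.238.0.0/15 -> directly connected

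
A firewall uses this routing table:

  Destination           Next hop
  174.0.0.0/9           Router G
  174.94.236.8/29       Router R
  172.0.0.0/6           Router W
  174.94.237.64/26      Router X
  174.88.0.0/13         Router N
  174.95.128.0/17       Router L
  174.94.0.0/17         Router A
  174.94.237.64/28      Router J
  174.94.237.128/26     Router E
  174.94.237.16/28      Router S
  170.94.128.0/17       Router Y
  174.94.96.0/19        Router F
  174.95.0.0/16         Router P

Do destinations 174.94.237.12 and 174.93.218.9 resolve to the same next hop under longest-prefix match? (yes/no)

174.94.237.12: longest match 174.88.0.0/13 -> Router N
174.93.218.9: longest match 174.88.0.0/13 -> Router N

yes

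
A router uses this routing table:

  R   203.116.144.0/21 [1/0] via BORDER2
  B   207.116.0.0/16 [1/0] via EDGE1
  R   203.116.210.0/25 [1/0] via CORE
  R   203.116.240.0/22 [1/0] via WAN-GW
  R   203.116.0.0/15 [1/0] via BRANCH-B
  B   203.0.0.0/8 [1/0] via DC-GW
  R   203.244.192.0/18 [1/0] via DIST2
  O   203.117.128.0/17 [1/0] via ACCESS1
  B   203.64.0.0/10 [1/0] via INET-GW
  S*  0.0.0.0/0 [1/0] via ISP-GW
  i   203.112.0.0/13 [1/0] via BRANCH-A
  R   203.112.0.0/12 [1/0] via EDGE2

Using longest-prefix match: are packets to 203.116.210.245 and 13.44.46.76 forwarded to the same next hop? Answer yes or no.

203.116.210.245: longest match 203.116.0.0/15 -> BRANCH-B
13.44.46.76: longest match 0.0.0.0/0 -> ISP-GW

no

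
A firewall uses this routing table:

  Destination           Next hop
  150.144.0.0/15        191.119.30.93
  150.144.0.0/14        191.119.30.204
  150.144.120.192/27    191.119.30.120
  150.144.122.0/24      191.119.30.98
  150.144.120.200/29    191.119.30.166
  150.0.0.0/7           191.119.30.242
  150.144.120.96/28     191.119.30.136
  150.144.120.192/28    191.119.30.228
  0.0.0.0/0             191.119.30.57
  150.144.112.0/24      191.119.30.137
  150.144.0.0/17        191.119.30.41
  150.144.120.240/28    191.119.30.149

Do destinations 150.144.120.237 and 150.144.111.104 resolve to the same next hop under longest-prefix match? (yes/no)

yes

150.144.120.237: longest match 150.144.0.0/17 -> 191.119.30.41
150.144.111.104: longest match 150.144.0.0/17 -> 191.119.30.41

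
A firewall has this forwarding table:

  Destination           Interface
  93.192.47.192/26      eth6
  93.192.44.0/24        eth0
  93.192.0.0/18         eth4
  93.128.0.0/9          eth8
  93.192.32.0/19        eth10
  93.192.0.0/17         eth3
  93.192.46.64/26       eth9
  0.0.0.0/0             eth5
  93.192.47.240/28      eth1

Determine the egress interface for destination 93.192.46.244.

Routes whose prefix contains 93.192.46.244:
  0.0.0.0/0 (default, matches everything) -> eth5
  93.128.0.0/9 (93.128.0.0 - 93.255.255.255) -> eth8
  93.192.0.0/17 (93.192.0.0 - 93.192.127.255) -> eth3
  93.192.0.0/18 (93.192.0.0 - 93.192.63.255) -> eth4
  93.192.32.0/19 (93.192.32.0 - 93.192.63.255) -> eth10
More-specific entries that do NOT match:
  93.192.47.240/28 (93.192.47.240 - 93.192.47.255) does not contain 93.192.46.244
  93.192.47.192/26 (93.192.47.192 - 93.192.47.255) does not contain 93.192.46.244
  93.192.46.64/26 (93.192.46.64 - 93.192.46.127) does not contain 93.192.46.244
  93.192.44.0/24 (93.192.44.0 - 93.192.44.255) does not contain 93.192.46.244
Longest matching prefix is /19 -> interface eth10.

eth10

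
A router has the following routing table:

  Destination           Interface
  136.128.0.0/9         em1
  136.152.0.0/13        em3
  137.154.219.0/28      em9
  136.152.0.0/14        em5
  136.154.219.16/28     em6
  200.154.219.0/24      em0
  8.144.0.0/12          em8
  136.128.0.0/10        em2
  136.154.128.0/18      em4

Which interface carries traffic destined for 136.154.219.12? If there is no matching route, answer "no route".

em5

Routes whose prefix contains 136.154.219.12:
  136.128.0.0/9 (136.128.0.0 - 136.255.255.255) -> em1
  136.128.0.0/10 (136.128.0.0 - 136.191.255.255) -> em2
  136.152.0.0/13 (136.152.0.0 - 136.159.255.255) -> em3
  136.152.0.0/14 (136.152.0.0 - 136.155.255.255) -> em5
More-specific entries that do NOT match:
  137.154.219.0/28 (137.154.219.0 - 137.154.219.15) does not contain 136.154.219.12
  136.154.219.16/28 (136.154.219.16 - 136.154.219.31) does not contain 136.154.219.12
  200.154.219.0/24 (200.154.219.0 - 200.154.219.255) does not contain 136.154.219.12
  136.154.128.0/18 (136.154.128.0 - 136.154.191.255) does not contain 136.154.219.12
Longest matching prefix is /14 -> interface em5.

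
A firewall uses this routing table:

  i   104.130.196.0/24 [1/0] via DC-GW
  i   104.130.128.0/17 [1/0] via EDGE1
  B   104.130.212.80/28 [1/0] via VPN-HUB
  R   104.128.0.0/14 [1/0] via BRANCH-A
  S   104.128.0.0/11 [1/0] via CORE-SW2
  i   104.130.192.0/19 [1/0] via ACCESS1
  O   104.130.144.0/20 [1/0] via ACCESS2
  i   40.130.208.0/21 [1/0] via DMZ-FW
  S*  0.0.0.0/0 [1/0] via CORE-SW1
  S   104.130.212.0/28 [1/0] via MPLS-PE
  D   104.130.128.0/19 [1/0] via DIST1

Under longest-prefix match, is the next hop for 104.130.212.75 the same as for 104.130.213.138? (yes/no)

104.130.212.75: longest match 104.130.192.0/19 -> ACCESS1
104.130.213.138: longest match 104.130.192.0/19 -> ACCESS1

yes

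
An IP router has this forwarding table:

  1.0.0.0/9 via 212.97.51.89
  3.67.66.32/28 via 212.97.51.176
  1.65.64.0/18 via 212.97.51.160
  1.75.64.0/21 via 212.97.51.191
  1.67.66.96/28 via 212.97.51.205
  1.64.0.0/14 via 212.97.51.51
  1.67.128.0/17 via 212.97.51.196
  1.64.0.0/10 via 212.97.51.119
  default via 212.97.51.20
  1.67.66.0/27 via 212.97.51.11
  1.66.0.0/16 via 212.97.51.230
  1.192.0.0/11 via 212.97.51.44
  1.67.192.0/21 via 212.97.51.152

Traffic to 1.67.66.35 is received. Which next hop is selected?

212.97.51.51

Routes whose prefix contains 1.67.66.35:
  0.0.0.0/0 (default, matches everything) -> 212.97.51.20
  1.0.0.0/9 (1.0.0.0 - 1.127.255.255) -> 212.97.51.89
  1.64.0.0/10 (1.64.0.0 - 1.127.255.255) -> 212.97.51.119
  1.64.0.0/14 (1.64.0.0 - 1.67.255.255) -> 212.97.51.51
More-specific entries that do NOT match:
  3.67.66.32/28 (3.67.66.32 - 3.67.66.47) does not contain 1.67.66.35
  1.67.66.96/28 (1.67.66.96 - 1.67.66.111) does not contain 1.67.66.35
  1.67.66.0/27 (1.67.66.0 - 1.67.66.31) does not contain 1.67.66.35
  1.75.64.0/21 (1.75.64.0 - 1.75.71.255) does not contain 1.67.66.35
  1.67.192.0/21 (1.67.192.0 - 1.67.199.255) does not contain 1.67.66.35
  1.65.64.0/18 (1.65.64.0 - 1.65.127.255) does not contain 1.67.66.35
  1.67.128.0/17 (1.67.128.0 - 1.67.255.255) does not contain 1.67.66.35
  1.66.0.0/16 (1.66.0.0 - 1.66.255.255) does not contain 1.67.66.35
Longest matching prefix is /14 -> next hop 212.97.51.51.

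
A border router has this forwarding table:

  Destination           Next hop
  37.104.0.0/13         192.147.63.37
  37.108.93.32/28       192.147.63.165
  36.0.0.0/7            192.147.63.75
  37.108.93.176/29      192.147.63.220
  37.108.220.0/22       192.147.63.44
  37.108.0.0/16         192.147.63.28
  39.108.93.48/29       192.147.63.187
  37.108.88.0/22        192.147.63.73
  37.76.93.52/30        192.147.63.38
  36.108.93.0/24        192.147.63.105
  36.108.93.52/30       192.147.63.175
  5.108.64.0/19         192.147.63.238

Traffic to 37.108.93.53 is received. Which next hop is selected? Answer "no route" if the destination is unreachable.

Routes whose prefix contains 37.108.93.53:
  36.0.0.0/7 (36.0.0.0 - 37.255.255.255) -> 192.147.63.75
  37.104.0.0/13 (37.104.0.0 - 37.111.255.255) -> 192.147.63.37
  37.108.0.0/16 (37.108.0.0 - 37.108.255.255) -> 192.147.63.28
More-specific entries that do NOT match:
  37.76.93.52/30 (37.76.93.52 - 37.76.93.55) does not contain 37.108.93.53
  36.108.93.52/30 (36.108.93.52 - 36.108.93.55) does not contain 37.108.93.53
  37.108.93.176/29 (37.108.93.176 - 37.108.93.183) does not contain 37.108.93.53
  39.108.93.48/29 (39.108.93.48 - 39.108.93.55) does not contain 37.108.93.53
  37.108.93.32/28 (37.108.93.32 - 37.108.93.47) does not contain 37.108.93.53
  36.108.93.0/24 (36.108.93.0 - 36.108.93.255) does not contain 37.108.93.53
  37.108.220.0/22 (37.108.220.0 - 37.108.223.255) does not contain 37.108.93.53
  37.108.88.0/22 (37.108.88.0 - 37.108.91.255) does not contain 37.108.93.53
  5.108.64.0/19 (5.108.64.0 - 5.108.95.255) does not contain 37.108.93.53
Longest matching prefix is /16 -> next hop 192.147.63.28.

192.147.63.28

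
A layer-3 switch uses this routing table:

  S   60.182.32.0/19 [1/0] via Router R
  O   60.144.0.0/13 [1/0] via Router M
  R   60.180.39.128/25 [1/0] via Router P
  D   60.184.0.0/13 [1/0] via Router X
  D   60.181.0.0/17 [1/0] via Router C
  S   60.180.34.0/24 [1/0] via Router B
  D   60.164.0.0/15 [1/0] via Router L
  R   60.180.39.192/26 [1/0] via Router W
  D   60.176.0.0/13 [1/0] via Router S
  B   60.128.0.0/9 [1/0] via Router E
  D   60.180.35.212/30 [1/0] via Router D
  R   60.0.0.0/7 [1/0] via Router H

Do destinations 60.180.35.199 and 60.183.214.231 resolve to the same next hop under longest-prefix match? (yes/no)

60.180.35.199: longest match 60.176.0.0/13 -> Router S
60.183.214.231: longest match 60.176.0.0/13 -> Router S

yes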